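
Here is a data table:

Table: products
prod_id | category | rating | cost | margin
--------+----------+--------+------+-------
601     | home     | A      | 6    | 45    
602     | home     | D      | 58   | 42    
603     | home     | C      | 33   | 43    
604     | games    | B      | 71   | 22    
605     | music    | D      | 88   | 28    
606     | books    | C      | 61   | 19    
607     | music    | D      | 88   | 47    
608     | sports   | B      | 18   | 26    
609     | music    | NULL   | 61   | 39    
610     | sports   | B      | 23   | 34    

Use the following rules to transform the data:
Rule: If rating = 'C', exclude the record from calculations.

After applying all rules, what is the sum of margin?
283

Step 1: Identify records where rating = 'C'
Step 2: The excluded records sum to 62
Step 3: Original total margin = 345
Step 4: Remaining total = 345 - 62 = 283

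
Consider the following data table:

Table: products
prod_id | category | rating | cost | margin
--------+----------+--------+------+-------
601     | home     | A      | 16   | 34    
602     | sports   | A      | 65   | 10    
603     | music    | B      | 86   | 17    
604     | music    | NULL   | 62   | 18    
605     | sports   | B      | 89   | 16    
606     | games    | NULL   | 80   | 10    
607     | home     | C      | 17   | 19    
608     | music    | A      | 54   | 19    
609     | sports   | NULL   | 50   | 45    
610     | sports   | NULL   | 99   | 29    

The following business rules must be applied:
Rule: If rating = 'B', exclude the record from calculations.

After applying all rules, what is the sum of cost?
443

Step 1: Identify records where rating = 'B'
Step 2: The excluded records sum to 175
Step 3: Original total cost = 618
Step 4: Remaining total = 618 - 175 = 443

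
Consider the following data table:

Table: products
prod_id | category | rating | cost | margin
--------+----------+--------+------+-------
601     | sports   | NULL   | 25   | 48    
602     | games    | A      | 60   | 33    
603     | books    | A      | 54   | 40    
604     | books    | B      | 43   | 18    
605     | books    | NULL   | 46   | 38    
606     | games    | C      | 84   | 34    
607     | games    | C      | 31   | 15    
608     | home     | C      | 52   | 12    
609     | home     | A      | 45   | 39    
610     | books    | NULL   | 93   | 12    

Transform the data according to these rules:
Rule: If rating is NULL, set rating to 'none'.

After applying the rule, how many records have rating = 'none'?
3

Step 1: Count records where rating IS NULL
Step 2: Found 3 records with NULL rating
Step 3: These records will have rating set to 'none'
Step 4: Records already having rating = 'none': 0
Step 5: Answer: 3 + 0 = 3 records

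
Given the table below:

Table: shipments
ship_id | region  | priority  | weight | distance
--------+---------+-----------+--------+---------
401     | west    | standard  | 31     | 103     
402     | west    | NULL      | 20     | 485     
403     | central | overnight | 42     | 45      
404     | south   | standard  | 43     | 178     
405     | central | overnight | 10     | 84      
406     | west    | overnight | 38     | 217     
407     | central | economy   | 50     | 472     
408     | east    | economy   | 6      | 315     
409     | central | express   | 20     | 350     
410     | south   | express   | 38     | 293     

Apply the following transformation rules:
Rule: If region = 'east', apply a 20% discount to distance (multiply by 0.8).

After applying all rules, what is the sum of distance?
2479.0

Step 1: Records with region = 'east' have total distance = 315
Step 2: Apply multiplier: 315 × 0.8 = 252.0
Step 3: Other records total: 2227
Step 4: Final sum = 252.0 + 2227 = 2479.0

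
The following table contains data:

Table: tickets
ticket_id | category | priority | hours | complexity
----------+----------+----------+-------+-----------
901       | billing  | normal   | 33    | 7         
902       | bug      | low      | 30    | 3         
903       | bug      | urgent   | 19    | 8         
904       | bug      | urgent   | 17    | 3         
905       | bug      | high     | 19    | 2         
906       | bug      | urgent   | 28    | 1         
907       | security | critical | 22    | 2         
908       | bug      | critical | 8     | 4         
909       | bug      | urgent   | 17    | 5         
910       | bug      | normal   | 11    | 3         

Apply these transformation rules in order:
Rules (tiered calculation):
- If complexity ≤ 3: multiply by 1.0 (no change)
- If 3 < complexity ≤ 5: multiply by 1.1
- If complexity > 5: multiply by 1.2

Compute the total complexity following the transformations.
41.9

Step 1: Tier 1 (complexity ≤ 3): 6 records, sum = 14 × 1.0 = 14.0
Step 2: Tier 2 (3 < complexity ≤ 5): 2 records, sum = 9 × 1.1 = 9.9
Step 3: Tier 3 (complexity > 5): 2 records, sum = 15 × 1.2 = 18.0
Step 4: Final sum = 14.0 + 9.9 + 18.0 = 41.9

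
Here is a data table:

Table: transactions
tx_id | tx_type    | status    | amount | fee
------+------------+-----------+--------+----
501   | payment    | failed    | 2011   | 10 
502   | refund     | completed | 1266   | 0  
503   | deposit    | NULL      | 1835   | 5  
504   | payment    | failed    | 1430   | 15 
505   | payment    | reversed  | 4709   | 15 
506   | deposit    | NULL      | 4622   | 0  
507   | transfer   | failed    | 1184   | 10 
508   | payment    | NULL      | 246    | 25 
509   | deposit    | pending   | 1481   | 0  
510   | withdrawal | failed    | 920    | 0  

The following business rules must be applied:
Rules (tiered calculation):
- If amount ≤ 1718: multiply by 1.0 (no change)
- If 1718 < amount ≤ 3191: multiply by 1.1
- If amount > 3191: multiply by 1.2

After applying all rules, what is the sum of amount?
21954.8

Step 1: Tier 1 (amount ≤ 1718): 6 records, sum = 6527 × 1.0 = 6527.0
Step 2: Tier 2 (1718 < amount ≤ 3191): 2 records, sum = 3846 × 1.1 = 4230.6
Step 3: Tier 3 (amount > 3191): 2 records, sum = 9331 × 1.2 = 11197.2
Step 4: Final sum = 6527.0 + 4230.6 + 11197.2 = 21954.8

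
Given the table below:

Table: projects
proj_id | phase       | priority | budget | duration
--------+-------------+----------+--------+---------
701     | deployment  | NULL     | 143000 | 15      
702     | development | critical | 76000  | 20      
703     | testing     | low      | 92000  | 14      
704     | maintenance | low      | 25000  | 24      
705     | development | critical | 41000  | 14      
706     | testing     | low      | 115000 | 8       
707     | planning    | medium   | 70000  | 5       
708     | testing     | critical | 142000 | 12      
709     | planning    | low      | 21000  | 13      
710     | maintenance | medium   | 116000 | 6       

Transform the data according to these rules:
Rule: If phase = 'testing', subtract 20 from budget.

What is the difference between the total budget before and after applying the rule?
60

Step 1: Original sum of budget = 841000
Step 2: 3 records have phase = 'testing'
Step 3: Each affected record changes by -20
Step 4: Total change = 3 × -20 = -60
Step 5: New sum = 841000 + -60 = 840940
Step 6: Difference = |840940 - 841000| = 60
        (Sum decreased by 60)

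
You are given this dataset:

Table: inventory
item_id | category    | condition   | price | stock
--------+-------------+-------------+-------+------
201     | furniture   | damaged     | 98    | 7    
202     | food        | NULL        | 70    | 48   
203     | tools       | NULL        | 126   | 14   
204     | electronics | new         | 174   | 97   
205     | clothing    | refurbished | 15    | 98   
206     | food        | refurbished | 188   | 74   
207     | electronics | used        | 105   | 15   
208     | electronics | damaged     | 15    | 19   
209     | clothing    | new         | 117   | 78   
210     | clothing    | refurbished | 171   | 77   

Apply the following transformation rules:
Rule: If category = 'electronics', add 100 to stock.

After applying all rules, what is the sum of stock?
827

Step 1: Count records where category = 'electronics': 3
Step 2: Total bonus added: 3 × 100 = 300
Step 3: Original sum of stock: 527
Step 4: Final sum = 527 + 300 = 827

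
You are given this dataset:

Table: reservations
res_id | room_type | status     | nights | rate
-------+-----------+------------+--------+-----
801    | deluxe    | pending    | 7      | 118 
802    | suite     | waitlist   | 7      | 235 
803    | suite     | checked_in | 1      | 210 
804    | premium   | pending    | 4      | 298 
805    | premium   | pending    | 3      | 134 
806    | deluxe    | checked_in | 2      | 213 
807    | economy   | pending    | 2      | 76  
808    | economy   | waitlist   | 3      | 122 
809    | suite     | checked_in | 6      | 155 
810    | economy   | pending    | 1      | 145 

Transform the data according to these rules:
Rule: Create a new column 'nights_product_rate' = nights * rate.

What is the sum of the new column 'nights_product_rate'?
6294

Step 1: For each record, compute nights * rate
Example calculations:
  7 * 118 = 826
  7 * 235 = 1645
  1 * 210 = 210
  ...
Step 2: Sum all derived values
Step 3: Total = 6294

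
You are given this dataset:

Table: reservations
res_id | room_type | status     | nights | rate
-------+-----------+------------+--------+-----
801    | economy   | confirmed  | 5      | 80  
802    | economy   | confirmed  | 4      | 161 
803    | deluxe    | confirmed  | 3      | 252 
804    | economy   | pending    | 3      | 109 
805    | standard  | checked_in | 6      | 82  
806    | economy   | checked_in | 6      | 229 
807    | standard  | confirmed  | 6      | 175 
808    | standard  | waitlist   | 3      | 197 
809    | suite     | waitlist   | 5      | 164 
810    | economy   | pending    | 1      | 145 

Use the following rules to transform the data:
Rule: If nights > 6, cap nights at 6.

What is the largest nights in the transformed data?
6

Step 1: Original maximum nights = 6
Step 2: Check cap of 6 against maximum
Step 3: No records exceed the cap (max 6 <= cap 6), so no capping applies
Step 4: Maximum after transformation = 6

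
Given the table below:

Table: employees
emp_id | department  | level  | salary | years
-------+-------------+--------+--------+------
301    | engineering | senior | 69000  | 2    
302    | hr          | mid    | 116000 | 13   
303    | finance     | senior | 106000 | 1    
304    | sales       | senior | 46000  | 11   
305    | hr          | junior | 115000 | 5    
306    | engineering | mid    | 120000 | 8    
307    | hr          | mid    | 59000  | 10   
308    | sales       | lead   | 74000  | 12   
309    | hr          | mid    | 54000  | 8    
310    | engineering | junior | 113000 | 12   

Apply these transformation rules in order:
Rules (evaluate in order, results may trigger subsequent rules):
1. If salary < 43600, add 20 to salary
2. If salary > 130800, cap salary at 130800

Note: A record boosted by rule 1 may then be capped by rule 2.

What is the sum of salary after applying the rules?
872000

Step 1: Apply rule 1 to records with salary < 43600
  - 0 records get bonus of 20
  - Of these, 0 records then exceed 130800 and get capped
Step 2: Apply rule 2 to records with salary > 130800
  - 0 records (original) are capped
Step 3: Calculate final sum = 872000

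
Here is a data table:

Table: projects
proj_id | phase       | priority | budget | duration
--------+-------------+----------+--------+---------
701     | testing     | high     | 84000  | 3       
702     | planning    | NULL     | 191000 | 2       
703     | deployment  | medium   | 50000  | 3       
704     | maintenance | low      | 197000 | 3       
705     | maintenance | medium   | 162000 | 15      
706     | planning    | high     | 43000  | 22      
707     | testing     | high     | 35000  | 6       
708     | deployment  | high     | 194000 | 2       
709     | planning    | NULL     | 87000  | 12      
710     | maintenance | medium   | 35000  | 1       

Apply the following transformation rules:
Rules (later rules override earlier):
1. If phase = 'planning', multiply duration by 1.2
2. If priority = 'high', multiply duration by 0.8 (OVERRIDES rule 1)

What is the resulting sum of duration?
65.2

Step 1: Rule 2 takes priority for records with priority = 'high'
  - 4 records: 33 × 0.8 = 26.4
Step 2: Rule 1 applies to remaining records with phase = 'planning'
  - 2 records: 14 × 1.2 = 16.8
Step 3: Other records unchanged: 22
Step 4: Final sum = 26.4 + 16.8 + 22 = 65.2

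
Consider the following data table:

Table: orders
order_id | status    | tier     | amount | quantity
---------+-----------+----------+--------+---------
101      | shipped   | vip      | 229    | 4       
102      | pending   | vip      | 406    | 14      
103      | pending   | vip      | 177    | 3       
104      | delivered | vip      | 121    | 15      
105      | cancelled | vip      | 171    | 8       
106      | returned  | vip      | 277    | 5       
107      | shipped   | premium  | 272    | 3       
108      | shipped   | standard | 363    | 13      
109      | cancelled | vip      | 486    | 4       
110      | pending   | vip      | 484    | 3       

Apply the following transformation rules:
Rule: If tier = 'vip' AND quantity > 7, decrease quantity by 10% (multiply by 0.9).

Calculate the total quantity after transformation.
68.3

Step 1: Find records where tier = 'vip' AND quantity > 7
Step 2: 3 records match, summing to 37
Step 3: After multiplier: 37 × 0.9 = 33.3
Step 4: Unaffected records sum: 35
Step 5: Final sum = 33.3 + 35 = 68.3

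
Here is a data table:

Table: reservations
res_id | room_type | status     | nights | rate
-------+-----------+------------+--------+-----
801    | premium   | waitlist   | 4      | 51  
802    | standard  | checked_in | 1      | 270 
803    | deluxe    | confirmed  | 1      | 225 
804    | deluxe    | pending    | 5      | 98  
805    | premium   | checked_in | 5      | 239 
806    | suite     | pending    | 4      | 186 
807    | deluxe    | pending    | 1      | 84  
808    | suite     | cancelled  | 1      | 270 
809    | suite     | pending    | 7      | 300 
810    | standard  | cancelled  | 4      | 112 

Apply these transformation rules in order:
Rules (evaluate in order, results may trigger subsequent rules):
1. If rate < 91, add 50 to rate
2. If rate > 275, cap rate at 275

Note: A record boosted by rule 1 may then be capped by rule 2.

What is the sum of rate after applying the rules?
1910

Step 1: Apply rule 1 to records with rate < 91
  - 2 records get bonus of 50
  - Of these, 0 records then exceed 275 and get capped
Step 2: Apply rule 2 to records with rate > 275
  - 1 records (original) are capped
Step 3: Calculate final sum = 1910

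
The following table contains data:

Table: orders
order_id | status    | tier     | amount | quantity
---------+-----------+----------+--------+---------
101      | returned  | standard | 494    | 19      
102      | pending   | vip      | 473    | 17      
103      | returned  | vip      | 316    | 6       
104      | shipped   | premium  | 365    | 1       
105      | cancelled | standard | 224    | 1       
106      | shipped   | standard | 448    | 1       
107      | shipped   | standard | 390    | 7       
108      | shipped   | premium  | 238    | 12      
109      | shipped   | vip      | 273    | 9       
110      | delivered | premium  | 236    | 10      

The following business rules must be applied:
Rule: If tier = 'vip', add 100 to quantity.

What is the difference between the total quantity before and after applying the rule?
300

Step 1: Original sum of quantity = 83
Step 2: 3 records have tier = 'vip'
Step 3: Each affected record changes by 100
Step 4: Total change = 3 × 100 = 300
Step 5: New sum = 83 + 300 = 383
Step 6: Difference = |383 - 83| = 300
        (Sum increased by 300)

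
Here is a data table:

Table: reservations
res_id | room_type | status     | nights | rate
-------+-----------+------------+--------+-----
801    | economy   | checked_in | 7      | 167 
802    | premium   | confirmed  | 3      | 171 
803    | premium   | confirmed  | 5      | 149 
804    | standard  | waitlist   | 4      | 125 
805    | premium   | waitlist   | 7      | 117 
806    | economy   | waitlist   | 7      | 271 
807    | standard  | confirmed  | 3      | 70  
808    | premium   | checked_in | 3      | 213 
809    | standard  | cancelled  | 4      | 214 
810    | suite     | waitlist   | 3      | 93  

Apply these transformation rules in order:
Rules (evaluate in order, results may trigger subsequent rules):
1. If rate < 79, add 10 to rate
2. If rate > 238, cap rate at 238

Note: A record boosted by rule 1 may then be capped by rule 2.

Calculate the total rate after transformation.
1567

Step 1: Apply rule 1 to records with rate < 79
  - 1 records get bonus of 10
  - Of these, 0 records then exceed 238 and get capped
Step 2: Apply rule 2 to records with rate > 238
  - 1 records (original) are capped
Step 3: Calculate final sum = 1567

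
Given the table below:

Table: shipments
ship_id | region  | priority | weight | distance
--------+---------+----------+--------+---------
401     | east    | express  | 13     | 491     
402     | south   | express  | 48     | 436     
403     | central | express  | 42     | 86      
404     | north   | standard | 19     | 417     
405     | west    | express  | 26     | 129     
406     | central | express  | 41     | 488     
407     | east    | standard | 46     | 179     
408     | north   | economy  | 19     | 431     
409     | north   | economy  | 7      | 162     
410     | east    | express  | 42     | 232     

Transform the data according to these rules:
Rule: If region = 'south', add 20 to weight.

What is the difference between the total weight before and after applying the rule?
20

Step 1: Original sum of weight = 303
Step 2: 1 records have region = 'south'
Step 3: Each affected record changes by 20
Step 4: Total change = 1 × 20 = 20
Step 5: New sum = 303 + 20 = 323
Step 6: Difference = |323 - 303| = 20
        (Sum increased by 20)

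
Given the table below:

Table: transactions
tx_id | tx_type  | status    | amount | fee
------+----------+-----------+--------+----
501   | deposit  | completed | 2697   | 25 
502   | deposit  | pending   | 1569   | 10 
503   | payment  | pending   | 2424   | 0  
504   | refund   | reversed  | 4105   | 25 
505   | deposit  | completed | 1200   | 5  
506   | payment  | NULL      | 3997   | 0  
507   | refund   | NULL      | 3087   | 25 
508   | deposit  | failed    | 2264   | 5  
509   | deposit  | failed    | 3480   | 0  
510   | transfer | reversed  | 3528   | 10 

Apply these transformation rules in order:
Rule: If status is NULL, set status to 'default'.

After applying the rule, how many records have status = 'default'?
2

Step 1: Count records where status IS NULL
Step 2: Found 2 records with NULL status
Step 3: These records will have status set to 'default'
Step 4: Records already having status = 'default': 0
Step 5: Answer: 2 + 0 = 2 records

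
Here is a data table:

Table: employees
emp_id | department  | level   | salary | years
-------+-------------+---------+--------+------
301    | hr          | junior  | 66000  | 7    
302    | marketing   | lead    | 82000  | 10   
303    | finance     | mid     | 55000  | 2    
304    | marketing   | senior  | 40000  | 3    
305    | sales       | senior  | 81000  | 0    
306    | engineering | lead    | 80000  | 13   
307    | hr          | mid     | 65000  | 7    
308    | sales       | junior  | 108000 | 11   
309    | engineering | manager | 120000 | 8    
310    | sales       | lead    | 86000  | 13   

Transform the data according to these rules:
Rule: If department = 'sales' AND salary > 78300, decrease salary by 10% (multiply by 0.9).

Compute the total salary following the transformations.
755500.0

Step 1: Find records where department = 'sales' AND salary > 78300
Step 2: 3 records match, summing to 275000
Step 3: After multiplier: 275000 × 0.9 = 247500.0
Step 4: Unaffected records sum: 508000
Step 5: Final sum = 247500.0 + 508000 = 755500.0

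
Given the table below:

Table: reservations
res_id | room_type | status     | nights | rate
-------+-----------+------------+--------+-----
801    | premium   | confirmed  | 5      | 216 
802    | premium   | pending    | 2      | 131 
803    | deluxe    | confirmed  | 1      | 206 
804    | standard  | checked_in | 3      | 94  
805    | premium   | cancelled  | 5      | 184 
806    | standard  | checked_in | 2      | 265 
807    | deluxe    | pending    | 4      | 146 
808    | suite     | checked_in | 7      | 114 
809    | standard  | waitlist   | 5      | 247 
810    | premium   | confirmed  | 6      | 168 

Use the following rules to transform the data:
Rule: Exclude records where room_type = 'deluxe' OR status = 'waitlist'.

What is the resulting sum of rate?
1172

Step 1: Find records where room_type = 'deluxe' OR status = 'waitlist'
Step 2: 3 records match, summing to 599
Step 3: Original sum: 1771
Step 4: Remaining sum = 1771 - 599 = 1172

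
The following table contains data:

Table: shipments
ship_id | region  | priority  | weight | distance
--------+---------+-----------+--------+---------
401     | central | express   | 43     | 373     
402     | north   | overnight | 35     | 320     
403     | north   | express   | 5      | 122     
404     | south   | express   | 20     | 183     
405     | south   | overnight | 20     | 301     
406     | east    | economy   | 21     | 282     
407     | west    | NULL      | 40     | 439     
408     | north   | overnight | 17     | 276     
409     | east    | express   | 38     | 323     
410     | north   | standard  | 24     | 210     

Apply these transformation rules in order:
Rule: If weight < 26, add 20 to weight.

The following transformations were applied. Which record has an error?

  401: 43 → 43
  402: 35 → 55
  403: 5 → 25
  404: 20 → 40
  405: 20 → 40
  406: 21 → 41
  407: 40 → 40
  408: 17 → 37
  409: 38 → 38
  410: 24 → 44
Record 402 has an error. The correct transformed value should be 35, not 55.

Step 1: Check each record against the rule
Step 2: Record 402 has weight = 35
Step 3: Since 35 >= 26, the bonus should not have been applied
Step 4: Correct value = 35, but claimed value = 55
Conclusion: Record 402 has the error.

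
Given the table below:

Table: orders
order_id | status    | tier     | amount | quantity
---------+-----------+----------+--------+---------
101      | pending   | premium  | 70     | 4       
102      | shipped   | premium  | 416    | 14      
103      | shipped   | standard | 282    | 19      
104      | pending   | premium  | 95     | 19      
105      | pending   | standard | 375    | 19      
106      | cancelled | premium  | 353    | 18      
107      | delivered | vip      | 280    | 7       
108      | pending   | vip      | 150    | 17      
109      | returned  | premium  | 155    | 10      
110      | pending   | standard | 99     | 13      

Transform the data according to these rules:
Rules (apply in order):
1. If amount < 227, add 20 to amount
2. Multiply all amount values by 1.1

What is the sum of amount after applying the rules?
2612.5

Step 1: Apply Rule 1 - Add 20 to records with amount < 227
  - 5 records affected: 569 + (5 × 20) = 669
  - Unaffected records: 1706
  - Sum after Rule 1: 2375
Step 2: Apply Rule 2 - Multiply all by 1.1
  - 2375 × 1.1 = 2612.5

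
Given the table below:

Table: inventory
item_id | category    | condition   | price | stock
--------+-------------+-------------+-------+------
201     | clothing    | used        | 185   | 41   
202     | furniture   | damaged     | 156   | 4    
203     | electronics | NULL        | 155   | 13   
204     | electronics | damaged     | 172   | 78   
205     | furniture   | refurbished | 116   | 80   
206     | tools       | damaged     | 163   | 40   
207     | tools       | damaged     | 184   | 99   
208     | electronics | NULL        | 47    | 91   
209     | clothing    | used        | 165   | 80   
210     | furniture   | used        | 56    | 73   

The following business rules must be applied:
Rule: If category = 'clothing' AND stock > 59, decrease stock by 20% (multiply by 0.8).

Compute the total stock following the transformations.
583.0

Step 1: Find records where category = 'clothing' AND stock > 59
Step 2: 1 records match, summing to 80
Step 3: After multiplier: 80 × 0.8 = 64.0
Step 4: Unaffected records sum: 519
Step 5: Final sum = 64.0 + 519 = 583.0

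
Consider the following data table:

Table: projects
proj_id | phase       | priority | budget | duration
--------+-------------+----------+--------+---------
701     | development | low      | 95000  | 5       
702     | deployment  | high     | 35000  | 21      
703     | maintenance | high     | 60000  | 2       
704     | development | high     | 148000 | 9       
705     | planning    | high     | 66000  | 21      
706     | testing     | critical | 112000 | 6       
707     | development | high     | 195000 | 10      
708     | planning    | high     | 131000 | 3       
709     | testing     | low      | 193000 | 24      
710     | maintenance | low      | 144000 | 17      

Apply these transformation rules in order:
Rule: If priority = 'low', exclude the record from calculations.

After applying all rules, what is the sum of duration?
72

Step 1: Identify records where priority = 'low'
Step 2: The excluded records sum to 46
Step 3: Original total duration = 118
Step 4: Remaining total = 118 - 46 = 72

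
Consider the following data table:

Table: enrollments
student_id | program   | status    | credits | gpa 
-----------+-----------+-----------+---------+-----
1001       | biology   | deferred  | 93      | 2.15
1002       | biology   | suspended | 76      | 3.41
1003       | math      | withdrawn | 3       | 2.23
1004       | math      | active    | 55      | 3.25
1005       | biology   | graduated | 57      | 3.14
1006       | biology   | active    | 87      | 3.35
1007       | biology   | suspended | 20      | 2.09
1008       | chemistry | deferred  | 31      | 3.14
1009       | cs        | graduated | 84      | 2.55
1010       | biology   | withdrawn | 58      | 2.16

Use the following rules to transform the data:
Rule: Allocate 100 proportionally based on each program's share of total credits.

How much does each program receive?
biology: 69.33, chemistry: 5.5, cs: 14.89, math: 10.28

Step 1: Calculate total credits = 564
Step 2: Calculate each program's proportion:
  biology: 391/564 = 69.33% → 69.33
  chemistry: 31/564 = 5.50% → 5.5
  cs: 84/564 = 14.89% → 14.89
  math: 58/564 = 10.28% → 10.28
Step 3: Verify: sum of allocations ≈ 100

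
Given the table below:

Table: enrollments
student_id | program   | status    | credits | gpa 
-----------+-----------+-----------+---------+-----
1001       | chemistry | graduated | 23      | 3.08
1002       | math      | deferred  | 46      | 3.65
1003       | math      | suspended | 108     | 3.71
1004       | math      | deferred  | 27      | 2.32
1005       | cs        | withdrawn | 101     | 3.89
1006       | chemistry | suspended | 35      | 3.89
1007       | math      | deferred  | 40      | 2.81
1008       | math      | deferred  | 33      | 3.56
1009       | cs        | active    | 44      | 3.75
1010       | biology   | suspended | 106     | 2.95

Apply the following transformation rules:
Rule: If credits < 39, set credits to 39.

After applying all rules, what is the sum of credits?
601

Step 1: 4 records have credits < 39
Step 2: These records originally summed to 118
Step 3: After setting to minimum: 4 × 39 = 156
Step 4: Unaffected records sum: 445
Step 5: Final sum = 156 + 445 = 601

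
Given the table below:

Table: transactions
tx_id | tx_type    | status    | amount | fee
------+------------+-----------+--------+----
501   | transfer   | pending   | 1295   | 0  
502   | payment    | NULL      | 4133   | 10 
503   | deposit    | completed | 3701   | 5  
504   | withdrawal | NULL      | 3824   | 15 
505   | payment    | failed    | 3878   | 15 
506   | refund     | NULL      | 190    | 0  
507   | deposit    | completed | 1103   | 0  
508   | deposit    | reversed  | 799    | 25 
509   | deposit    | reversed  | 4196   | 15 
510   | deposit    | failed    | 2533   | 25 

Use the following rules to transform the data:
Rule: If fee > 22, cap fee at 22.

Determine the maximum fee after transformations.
22

Step 1: Original maximum fee = 25
Step 2: Apply cap at 22
Step 3: 2 records had fee > 22 and were capped
Step 4: Maximum after transformation = 22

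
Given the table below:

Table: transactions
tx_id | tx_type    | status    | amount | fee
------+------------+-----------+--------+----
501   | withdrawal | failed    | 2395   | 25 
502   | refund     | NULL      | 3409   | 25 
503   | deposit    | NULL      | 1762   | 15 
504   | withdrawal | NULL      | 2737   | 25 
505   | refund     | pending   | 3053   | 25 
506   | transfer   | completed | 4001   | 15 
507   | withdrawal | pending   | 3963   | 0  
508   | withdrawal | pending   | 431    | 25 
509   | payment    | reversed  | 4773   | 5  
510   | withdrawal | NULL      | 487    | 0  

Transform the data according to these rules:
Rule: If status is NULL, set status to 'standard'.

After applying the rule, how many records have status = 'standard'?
4

Step 1: Count records where status IS NULL
Step 2: Found 4 records with NULL status
Step 3: These records will have status set to 'standard'
Step 4: Records already having status = 'standard': 0
Step 5: Answer: 4 + 0 = 4 records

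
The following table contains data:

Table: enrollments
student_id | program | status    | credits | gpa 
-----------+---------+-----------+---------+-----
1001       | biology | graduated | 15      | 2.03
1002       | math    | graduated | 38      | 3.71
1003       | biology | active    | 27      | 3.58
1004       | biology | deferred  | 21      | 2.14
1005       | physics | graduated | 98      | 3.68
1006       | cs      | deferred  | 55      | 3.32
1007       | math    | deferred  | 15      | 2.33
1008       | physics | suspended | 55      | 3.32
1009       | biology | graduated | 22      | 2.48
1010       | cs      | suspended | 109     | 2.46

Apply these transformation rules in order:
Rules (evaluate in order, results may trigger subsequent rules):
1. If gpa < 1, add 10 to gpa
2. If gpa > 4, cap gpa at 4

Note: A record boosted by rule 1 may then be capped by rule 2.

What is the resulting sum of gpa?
29.05

Step 1: Apply rule 1 to records with gpa < 1
  - 0 records get bonus of 10
  - Of these, 0 records then exceed 4 and get capped
Step 2: Apply rule 2 to records with gpa > 4
  - 0 records (original) are capped
Step 3: Calculate final sum = 29.05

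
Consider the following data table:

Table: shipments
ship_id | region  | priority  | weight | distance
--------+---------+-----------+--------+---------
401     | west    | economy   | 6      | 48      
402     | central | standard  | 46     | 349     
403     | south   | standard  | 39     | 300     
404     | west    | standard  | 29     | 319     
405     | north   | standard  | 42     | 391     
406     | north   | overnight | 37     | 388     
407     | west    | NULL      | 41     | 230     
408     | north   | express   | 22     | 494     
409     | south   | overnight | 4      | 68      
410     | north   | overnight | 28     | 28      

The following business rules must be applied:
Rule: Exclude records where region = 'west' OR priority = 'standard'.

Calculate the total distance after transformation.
978

Step 1: Find records where region = 'west' OR priority = 'standard'
Step 2: 6 records match, summing to 1637
Step 3: Original sum: 2615
Step 4: Remaining sum = 2615 - 1637 = 978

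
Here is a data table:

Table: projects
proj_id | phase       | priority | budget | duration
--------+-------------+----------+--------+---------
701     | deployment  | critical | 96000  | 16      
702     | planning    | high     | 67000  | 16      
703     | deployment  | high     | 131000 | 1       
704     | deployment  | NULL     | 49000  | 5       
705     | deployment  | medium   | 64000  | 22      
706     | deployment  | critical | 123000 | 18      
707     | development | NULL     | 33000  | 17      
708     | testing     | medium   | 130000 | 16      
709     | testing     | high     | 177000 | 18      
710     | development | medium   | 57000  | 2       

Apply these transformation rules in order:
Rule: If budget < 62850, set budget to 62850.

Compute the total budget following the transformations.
976550

Step 1: 3 records have budget < 62850
Step 2: These records originally summed to 139000
Step 3: After setting to minimum: 3 × 62850 = 188550
Step 4: Unaffected records sum: 788000
Step 5: Final sum = 188550 + 788000 = 976550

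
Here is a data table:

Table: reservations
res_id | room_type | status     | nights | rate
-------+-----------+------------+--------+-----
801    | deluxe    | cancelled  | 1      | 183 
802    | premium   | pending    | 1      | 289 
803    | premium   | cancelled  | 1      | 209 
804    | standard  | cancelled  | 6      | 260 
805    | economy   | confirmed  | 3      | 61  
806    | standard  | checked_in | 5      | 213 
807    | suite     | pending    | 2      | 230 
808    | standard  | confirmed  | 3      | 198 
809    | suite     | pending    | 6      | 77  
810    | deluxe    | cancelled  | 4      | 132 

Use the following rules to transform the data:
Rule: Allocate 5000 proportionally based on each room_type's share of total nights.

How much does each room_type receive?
deluxe: 781.25, economy: 468.75, premium: 312.5, standard: 2187.5, suite: 1250.0

Step 1: Calculate total nights = 32
Step 2: Calculate each room_type's proportion:
  deluxe: 5/32 = 15.62% → 781.25
  economy: 3/32 = 9.38% → 468.75
  premium: 2/32 = 6.25% → 312.5
  standard: 14/32 = 43.75% → 2187.5
  suite: 8/32 = 25.00% → 1250.0
Step 3: Verify: sum of allocations ≈ 5000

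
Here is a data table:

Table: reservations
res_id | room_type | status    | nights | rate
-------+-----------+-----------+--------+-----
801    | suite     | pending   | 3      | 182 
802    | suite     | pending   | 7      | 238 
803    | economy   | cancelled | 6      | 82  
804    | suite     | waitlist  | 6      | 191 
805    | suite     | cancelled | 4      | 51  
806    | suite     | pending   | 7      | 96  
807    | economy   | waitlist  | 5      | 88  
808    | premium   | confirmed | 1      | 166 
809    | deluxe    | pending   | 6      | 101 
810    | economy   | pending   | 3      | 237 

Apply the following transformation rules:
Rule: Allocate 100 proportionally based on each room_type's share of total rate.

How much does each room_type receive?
deluxe: 7.05, economy: 28.42, premium: 11.59, suite: 52.93

Step 1: Calculate total rate = 1432
Step 2: Calculate each room_type's proportion:
  deluxe: 101/1432 = 7.05% → 7.05
  economy: 407/1432 = 28.42% → 28.42
  premium: 166/1432 = 11.59% → 11.59
  suite: 758/1432 = 52.93% → 52.93
Step 3: Verify: sum of allocations ≈ 100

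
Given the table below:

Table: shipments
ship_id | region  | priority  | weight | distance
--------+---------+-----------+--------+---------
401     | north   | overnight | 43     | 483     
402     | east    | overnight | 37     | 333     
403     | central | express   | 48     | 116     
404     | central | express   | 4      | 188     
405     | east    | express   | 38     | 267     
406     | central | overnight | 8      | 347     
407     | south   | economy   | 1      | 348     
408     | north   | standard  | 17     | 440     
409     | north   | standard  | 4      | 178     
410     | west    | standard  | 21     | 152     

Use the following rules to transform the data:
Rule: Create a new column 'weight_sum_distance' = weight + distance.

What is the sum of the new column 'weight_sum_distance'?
3073

Step 1: For each record, compute weight + distance
Example calculations:
  43 + 483 = 526
  37 + 333 = 370
  48 + 116 = 164
  ...
Step 2: Sum all derived values
Step 3: Total = 3073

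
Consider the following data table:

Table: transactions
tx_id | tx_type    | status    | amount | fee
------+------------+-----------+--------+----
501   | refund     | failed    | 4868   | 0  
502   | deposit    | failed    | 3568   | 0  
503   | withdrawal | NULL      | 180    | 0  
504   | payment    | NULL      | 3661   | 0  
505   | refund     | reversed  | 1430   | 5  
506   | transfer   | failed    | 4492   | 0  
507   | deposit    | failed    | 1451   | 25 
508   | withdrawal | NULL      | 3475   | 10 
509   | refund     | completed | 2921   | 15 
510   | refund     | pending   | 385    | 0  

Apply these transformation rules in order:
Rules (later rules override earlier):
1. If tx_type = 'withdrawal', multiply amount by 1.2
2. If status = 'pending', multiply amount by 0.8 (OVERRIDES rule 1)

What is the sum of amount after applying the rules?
27085.0

Step 1: Rule 2 takes priority for records with status = 'pending'
  - 1 records: 385 × 0.8 = 308.0
Step 2: Rule 1 applies to remaining records with tx_type = 'withdrawal'
  - 2 records: 3655 × 1.2 = 4386.0
Step 3: Other records unchanged: 22391
Step 4: Final sum = 308.0 + 4386.0 + 22391 = 27085.0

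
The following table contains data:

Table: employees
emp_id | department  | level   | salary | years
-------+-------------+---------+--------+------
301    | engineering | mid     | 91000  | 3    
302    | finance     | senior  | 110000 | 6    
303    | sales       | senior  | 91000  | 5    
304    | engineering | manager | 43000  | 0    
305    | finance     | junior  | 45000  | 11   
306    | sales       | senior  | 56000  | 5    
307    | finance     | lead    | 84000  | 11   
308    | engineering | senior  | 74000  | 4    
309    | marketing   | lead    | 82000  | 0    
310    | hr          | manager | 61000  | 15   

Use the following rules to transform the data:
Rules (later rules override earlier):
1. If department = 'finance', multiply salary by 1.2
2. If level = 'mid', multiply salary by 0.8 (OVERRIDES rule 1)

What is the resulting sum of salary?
766600.0

Step 1: Rule 2 takes priority for records with level = 'mid'
  - 1 records: 91000 × 0.8 = 72800.0
Step 2: Rule 1 applies to remaining records with department = 'finance'
  - 3 records: 239000 × 1.2 = 286800.0
Step 3: Other records unchanged: 407000
Step 4: Final sum = 72800.0 + 286800.0 + 407000 = 766600.0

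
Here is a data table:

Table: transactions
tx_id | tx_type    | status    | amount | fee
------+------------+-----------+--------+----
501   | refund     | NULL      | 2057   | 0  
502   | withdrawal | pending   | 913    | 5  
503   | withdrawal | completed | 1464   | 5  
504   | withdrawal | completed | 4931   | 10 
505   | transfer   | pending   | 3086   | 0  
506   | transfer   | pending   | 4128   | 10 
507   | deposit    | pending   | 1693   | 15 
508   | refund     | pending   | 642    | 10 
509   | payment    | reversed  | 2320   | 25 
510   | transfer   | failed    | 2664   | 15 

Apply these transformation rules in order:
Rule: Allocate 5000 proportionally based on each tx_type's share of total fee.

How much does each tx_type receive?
deposit: 789.47, payment: 1315.79, refund: 526.32, transfer: 1315.79, withdrawal: 1052.63

Step 1: Calculate total fee = 95
Step 2: Calculate each tx_type's proportion:
  deposit: 15/95 = 15.79% → 789.47
  payment: 25/95 = 26.32% → 1315.79
  refund: 10/95 = 10.53% → 526.32
  transfer: 25/95 = 26.32% → 1315.79
  withdrawal: 20/95 = 21.05% → 1052.63
Step 3: Verify: sum of allocations ≈ 5000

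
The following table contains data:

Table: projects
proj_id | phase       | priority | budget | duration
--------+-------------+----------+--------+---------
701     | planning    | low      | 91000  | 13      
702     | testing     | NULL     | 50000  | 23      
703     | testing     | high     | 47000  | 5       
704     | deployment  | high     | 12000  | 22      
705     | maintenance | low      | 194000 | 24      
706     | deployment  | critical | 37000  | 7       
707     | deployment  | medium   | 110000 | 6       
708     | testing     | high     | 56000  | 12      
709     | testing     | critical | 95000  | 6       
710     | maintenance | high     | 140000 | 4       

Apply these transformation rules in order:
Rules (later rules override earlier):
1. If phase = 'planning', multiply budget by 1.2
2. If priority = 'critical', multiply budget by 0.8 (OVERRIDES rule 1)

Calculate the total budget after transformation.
823800.0

Step 1: Rule 2 takes priority for records with priority = 'critical'
  - 2 records: 132000 × 0.8 = 105600.0
Step 2: Rule 1 applies to remaining records with phase = 'planning'
  - 1 records: 91000 × 1.2 = 109200.0
Step 3: Other records unchanged: 609000
Step 4: Final sum = 105600.0 + 109200.0 + 609000 = 823800.0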